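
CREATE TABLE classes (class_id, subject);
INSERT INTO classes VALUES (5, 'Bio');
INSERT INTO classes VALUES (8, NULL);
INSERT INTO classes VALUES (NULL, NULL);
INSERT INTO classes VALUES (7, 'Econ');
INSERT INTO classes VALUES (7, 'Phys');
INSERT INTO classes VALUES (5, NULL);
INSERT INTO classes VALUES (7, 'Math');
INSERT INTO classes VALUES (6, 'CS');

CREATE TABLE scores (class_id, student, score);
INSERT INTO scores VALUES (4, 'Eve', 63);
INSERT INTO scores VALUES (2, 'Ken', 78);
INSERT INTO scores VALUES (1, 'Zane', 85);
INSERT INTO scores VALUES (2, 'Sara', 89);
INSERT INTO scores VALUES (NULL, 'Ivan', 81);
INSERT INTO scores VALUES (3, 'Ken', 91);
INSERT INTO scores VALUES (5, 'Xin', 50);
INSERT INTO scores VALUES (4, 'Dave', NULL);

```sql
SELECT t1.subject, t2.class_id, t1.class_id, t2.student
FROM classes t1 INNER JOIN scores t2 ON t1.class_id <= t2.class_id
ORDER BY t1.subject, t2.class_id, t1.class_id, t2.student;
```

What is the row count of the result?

2

INNER JOIN keeps only pairs where the ON condition holds.
Matching on t1.class_id <= t2.class_id. A NULL in a compared column never satisfies the condition.
Matched pairs: 2.
Total: 2 rows.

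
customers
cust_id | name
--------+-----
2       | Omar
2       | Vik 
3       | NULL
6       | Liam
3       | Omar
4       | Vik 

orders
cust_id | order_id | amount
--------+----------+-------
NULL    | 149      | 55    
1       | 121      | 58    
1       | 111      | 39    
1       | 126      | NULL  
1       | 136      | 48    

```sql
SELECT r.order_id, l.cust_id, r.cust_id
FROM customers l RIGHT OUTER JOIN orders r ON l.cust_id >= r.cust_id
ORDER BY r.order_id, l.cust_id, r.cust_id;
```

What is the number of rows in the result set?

25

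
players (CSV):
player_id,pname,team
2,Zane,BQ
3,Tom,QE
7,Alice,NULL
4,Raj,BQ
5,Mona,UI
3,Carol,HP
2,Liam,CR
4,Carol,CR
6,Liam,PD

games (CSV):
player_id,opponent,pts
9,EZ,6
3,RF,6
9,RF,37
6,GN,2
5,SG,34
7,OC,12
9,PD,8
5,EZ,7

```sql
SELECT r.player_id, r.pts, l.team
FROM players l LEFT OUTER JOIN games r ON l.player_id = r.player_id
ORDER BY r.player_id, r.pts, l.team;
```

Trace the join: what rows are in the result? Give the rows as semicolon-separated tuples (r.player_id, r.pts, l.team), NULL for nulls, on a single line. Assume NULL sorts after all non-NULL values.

LEFT JOIN keeps every row from `players`; unmatched rows get NULL for `games`'s columns.
Matching on l.player_id = r.player_id.
- l (player_id=2) has no partner → padded with NULL.
- l (player_id=3) pairs with 1 row(s) of r.
- l (player_id=7) pairs with 1 row(s) of r.
- l (player_id=4) has no partner → padded with NULL.
- l (player_id=5) pairs with 2 row(s) of r.
- l (player_id=3) pairs with 1 row(s) of r.
- l (player_id=2) has no partner → padded with NULL.
- l (player_id=4) has no partner → padded with NULL.
- l (player_id=6) pairs with 1 row(s) of r.
After projecting and ordering:
r.player_id | r.pts | l.team
3 | 6 | HP
3 | 6 | QE
5 | 7 | UI
5 | 34 | UI
6 | 2 | PD
7 | 12 | NULL
NULL | NULL | BQ
NULL | NULL | BQ
NULL | NULL | CR
NULL | NULL | CR

(3, 6, HP); (3, 6, QE); (5, 7, UI); (5, 34, UI); (6, 2, PD); (7, 12, NULL); (NULL, NULL, BQ); (NULL, NULL, BQ); (NULL, NULL, CR); (NULL, NULL, CR)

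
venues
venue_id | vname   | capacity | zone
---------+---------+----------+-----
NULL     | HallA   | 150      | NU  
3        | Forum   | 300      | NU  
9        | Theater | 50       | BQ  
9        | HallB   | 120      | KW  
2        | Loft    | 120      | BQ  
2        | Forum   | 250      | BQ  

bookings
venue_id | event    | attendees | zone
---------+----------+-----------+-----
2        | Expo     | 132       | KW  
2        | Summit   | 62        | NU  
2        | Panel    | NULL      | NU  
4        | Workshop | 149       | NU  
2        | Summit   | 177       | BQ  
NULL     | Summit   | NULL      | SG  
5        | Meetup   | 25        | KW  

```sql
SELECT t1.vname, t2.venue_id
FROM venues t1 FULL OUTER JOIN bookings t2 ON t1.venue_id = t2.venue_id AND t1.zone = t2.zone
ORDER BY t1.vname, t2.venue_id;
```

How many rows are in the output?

12

FULL OUTER JOIN keeps every row from both sides; unmatched rows get NULL for the other side's columns.
Matching on t1.venue_id = t2.venue_id AND t1.zone = t2.zone. A NULL in a compared column never satisfies the condition.
Matched pairs: 2; unmatched t1 rows kept: 4; unmatched t2 rows kept: 6.
Total: 2 matched + 10 padded = 12 rows.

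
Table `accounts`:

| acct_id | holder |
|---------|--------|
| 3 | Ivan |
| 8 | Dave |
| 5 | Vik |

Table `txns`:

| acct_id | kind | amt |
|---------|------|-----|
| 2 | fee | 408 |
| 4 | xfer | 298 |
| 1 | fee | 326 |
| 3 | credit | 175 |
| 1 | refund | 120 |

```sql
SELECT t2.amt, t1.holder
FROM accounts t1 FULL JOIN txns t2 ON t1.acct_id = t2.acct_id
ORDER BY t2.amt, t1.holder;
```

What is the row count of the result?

7

FULL OUTER JOIN keeps every row from both sides; unmatched rows get NULL for the other side's columns.
Matching on t1.acct_id = t2.acct_id.
Matched pairs: 1; unmatched t1 rows kept: 2; unmatched t2 rows kept: 4.
Total: 1 matched + 6 padded = 7 rows.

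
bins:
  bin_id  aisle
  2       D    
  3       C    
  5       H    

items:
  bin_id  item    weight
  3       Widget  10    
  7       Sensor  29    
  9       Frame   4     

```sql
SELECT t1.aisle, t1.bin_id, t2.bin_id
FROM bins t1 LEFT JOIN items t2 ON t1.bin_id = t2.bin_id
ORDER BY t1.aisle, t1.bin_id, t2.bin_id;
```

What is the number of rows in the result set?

3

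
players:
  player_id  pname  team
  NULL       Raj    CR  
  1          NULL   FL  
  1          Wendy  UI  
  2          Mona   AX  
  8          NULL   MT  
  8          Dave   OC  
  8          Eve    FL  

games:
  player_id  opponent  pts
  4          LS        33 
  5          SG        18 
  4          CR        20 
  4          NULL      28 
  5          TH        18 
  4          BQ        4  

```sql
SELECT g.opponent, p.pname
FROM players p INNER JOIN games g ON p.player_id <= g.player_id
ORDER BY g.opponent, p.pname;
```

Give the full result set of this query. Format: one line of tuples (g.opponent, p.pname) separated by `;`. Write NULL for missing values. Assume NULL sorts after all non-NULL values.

INNER JOIN keeps only pairs where the ON condition holds.
Matching on p.player_id <= g.player_id. A NULL in a compared column never satisfies the condition.
- p[0] player_id=NULL → no match; dropped.
- p[1] player_id=1 → 6 match(es) in g → 6 row(s).
- p[2] player_id=1 → 6 match(es) in g → 6 row(s).
- p[3] player_id=2 → 6 match(es) in g → 6 row(s).
- p[4] player_id=8 → no match; dropped.
- p[5] player_id=8 → no match; dropped.
- p[6] player_id=8 → no match; dropped.

(BQ, Mona); (BQ, Wendy); (BQ, NULL); (CR, Mona); (CR, Wendy); (CR, NULL); (LS, Mona); (LS, Wendy); (LS, NULL); (SG, Mona); (SG, Wendy); (SG, NULL); (TH, Mona); (TH, Wendy); (TH, NULL); (NULL, Mona); (NULL, Wendy); (NULL, NULL)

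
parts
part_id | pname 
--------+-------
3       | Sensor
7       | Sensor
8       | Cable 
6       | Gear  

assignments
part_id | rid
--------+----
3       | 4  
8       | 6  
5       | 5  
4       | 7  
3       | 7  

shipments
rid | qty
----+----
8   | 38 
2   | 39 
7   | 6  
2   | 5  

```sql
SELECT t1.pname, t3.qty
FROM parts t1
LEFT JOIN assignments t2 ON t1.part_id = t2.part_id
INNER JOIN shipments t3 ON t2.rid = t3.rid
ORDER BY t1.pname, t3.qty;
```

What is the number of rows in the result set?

Step 1 — t1 LEFT JOIN t2 on part_id → 5 row(s).
Then INNER JOIN `shipments t3` on rid: keep only rows whose t2.rid appears in t3.
Result: 1 row(s).

1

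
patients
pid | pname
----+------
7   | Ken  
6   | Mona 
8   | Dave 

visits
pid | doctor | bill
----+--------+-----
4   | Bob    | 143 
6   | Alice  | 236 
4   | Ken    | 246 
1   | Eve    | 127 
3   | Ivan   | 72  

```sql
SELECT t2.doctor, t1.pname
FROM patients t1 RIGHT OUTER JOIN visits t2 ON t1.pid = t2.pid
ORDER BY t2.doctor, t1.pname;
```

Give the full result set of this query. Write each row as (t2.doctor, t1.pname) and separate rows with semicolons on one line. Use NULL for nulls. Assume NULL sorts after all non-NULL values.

(Alice, Mona); (Bob, NULL); (Eve, NULL); (Ivan, NULL); (Ken, NULL)

RIGHT JOIN keeps every row from `visits`; unmatched rows get NULL for `patients`'s columns.
Matching on t1.pid = t2.pid.
- t1 (pid=7) has no partner in t2.
- t1 (pid=6) pairs with 1 row(s) of t2.
- t1 (pid=8) has no partner in t2.
- 4 t2 row(s) had no t1 match → kept, t1 columns NULL.
After projecting and ordering:
t2.doctor | t1.pname
Alice | Mona
Bob | NULL
Eve | NULL
Ivan | NULL
Ken | NULL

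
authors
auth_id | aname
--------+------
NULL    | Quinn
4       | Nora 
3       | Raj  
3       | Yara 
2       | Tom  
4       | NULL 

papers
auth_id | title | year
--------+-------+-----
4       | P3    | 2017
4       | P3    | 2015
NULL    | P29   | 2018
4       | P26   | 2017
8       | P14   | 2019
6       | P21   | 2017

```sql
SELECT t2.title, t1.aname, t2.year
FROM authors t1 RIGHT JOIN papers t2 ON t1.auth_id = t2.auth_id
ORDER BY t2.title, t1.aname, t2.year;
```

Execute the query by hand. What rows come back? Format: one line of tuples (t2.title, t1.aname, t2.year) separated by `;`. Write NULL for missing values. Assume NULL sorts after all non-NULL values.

RIGHT JOIN keeps every row from `papers`; unmatched rows get NULL for `authors`'s columns.
Matching on t1.auth_id = t2.auth_id. A NULL in a compared column never satisfies the condition.
- t1 (auth_id=NULL) has no partner in t2.
- t1 (auth_id=4) pairs with 3 row(s) of t2.
- t1 (auth_id=3) has no partner in t2.
- t1 (auth_id=3) has no partner in t2.
- t1 (auth_id=2) has no partner in t2.
- t1 (auth_id=4) pairs with 3 row(s) of t2.
- 3 row(s) from t2 found no t1 partner → padded with NULL.
After projecting and ordering:
t2.title | t1.aname | t2.year
P14 | NULL | 2019
P21 | NULL | 2017
P26 | Nora | 2017
P26 | NULL | 2017
P29 | NULL | 2018
P3 | Nora | 2015
P3 | Nora | 2017
P3 | NULL | 2015
P3 | NULL | 2017

(P14, NULL, 2019); (P21, NULL, 2017); (P26, Nora, 2017); (P26, NULL, 2017); (P29, NULL, 2018); (P3, Nora, 2015); (P3, Nora, 2017); (P3, NULL, 2015); (P3, NULL, 2017)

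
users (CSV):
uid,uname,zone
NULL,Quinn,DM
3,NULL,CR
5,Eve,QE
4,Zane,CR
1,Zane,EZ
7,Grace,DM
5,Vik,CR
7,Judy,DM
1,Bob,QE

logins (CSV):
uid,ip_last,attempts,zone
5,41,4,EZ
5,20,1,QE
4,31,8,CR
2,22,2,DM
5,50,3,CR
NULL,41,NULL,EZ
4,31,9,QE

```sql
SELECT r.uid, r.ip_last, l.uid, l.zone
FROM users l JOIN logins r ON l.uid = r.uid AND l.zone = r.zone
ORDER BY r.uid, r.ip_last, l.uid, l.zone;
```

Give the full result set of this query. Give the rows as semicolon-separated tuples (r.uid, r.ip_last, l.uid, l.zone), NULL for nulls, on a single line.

(4, 31, 4, CR); (5, 20, 5, QE); (5, 50, 5, CR)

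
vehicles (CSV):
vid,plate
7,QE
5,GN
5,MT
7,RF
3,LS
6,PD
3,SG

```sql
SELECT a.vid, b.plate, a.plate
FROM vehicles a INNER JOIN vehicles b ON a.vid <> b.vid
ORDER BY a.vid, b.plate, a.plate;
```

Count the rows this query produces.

36

INNER JOIN keeps only pairs where the ON condition holds.
Matching on a.vid <> b.vid.
- a[0] vid=7 → 5 match(es) in b → 5 row(s).
- a[1] vid=5 → 5 match(es) in b → 5 row(s).
- a[2] vid=5 → 5 match(es) in b → 5 row(s).
- a[3] vid=7 → 5 match(es) in b → 5 row(s).
- a[4] vid=3 → 5 match(es) in b → 5 row(s).
- a[5] vid=6 → 6 match(es) in b → 6 row(s).
- a[6] vid=3 → 5 match(es) in b → 5 row(s).
Total: 36 rows.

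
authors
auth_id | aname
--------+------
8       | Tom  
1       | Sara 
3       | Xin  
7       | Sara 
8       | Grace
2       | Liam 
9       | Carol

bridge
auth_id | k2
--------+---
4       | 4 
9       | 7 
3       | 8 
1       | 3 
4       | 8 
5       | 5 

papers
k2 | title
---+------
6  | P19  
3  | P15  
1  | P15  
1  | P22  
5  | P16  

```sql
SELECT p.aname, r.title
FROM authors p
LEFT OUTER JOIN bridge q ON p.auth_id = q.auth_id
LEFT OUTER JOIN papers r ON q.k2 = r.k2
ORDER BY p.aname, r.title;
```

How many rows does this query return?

7

Step 1 — p LEFT JOIN q on auth_id → 7 row(s).
Then LEFT JOIN `papers r` on k2: each of those 7 rows is kept; rows whose q.k2 has no match in r get NULL for r's columns.
Result: 7 row(s).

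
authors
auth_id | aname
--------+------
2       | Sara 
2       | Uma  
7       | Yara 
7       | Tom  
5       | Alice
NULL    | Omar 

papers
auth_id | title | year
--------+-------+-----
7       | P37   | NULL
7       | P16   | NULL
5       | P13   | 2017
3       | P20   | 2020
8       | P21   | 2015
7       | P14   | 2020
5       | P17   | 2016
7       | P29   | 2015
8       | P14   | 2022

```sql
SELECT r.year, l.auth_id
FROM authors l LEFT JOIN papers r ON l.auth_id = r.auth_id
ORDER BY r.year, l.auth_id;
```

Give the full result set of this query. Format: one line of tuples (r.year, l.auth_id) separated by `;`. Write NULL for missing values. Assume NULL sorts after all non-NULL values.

(2015, 7); (2015, 7); (2016, 5); (2017, 5); (2020, 7); (2020, 7); (NULL, 2); (NULL, 2); (NULL, 7); (NULL, 7); (NULL, 7); (NULL, 7); (NULL, NULL)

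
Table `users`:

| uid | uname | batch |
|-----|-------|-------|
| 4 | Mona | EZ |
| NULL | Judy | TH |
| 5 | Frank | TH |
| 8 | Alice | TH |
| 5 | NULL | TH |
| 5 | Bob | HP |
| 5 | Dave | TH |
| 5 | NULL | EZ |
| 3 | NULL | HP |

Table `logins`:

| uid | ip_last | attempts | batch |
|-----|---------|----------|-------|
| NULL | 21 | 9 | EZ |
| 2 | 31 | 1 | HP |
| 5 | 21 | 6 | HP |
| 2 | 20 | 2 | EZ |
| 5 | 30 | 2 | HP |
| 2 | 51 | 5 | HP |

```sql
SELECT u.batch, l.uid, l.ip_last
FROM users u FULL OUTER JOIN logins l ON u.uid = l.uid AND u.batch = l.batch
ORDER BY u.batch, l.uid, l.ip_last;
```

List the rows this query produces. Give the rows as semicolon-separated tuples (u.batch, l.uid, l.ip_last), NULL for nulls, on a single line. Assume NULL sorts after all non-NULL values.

FULL OUTER JOIN keeps every row from both sides; unmatched rows get NULL for the other side's columns.
Matching on u.uid = l.uid AND u.batch = l.batch. A NULL in a compared column never satisfies the condition.
- u row (uid=4, batch=EZ): no match → kept, l columns NULL.
- u row (uid=NULL, batch=TH): no match → kept, l columns NULL.
- u row (uid=5, batch=TH): no match → kept, l columns NULL.
- u row (uid=8, batch=TH): no match → kept, l columns NULL.
- u row (uid=5, batch=TH): no match → kept, l columns NULL.
- u row (uid=5, batch=HP): matches 2 l row(s) → 2 output row(s).
- u row (uid=5, batch=TH): no match → kept, l columns NULL.
- u row (uid=5, batch=EZ): no match → kept, l columns NULL.
- u row (uid=3, batch=HP): no match → kept, l columns NULL.
- 4 l row(s) had no u match → kept, u columns NULL.

(EZ, NULL, NULL); (EZ, NULL, NULL); (HP, 5, 21); (HP, 5, 30); (HP, NULL, NULL); (TH, NULL, NULL); (TH, NULL, NULL); (TH, NULL, NULL); (TH, NULL, NULL); (TH, NULL, NULL); (NULL, 2, 20); (NULL, 2, 31); (NULL, 2, 51); (NULL, NULL, 21)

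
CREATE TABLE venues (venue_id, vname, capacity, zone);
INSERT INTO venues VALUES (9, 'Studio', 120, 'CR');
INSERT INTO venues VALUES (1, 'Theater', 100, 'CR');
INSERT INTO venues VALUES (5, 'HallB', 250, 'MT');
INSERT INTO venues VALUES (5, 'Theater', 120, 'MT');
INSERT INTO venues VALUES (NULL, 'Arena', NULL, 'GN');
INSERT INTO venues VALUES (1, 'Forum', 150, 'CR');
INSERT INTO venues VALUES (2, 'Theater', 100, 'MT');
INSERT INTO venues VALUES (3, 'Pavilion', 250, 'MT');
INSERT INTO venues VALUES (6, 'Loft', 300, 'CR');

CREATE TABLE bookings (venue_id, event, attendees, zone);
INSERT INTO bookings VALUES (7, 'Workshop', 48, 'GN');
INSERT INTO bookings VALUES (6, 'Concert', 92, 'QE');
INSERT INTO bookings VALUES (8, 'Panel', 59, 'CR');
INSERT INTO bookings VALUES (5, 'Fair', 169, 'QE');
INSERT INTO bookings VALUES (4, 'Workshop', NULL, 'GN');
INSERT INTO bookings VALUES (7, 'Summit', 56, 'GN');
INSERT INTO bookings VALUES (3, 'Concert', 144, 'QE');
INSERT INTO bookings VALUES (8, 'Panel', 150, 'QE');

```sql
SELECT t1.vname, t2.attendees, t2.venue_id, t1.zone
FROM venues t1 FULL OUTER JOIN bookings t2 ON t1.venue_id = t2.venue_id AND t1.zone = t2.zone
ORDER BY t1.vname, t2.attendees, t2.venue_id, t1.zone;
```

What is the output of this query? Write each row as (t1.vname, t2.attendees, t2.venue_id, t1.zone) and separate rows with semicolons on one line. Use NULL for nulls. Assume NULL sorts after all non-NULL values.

(Arena, NULL, NULL, GN); (Forum, NULL, NULL, CR); (HallB, NULL, NULL, MT); (Loft, NULL, NULL, CR); (Pavilion, NULL, NULL, MT); (Studio, NULL, NULL, CR); (Theater, NULL, NULL, CR); (Theater, NULL, NULL, MT); (Theater, NULL, NULL, MT); (NULL, 48, 7, NULL); (NULL, 56, 7, NULL); (NULL, 59, 8, NULL); (NULL, 92, 6, NULL); (NULL, 144, 3, NULL); (NULL, 150, 8, NULL); (NULL, 169, 5, NULL); (NULL, NULL, 4, NULL)

FULL OUTER JOIN keeps every row from both sides; unmatched rows get NULL for the other side's columns.
Matching on t1.venue_id = t2.venue_id AND t1.zone = t2.zone. A NULL in a compared column never satisfies the condition.
Matched pairs: 0; unmatched t1 rows kept: 9; unmatched t2 rows kept: 8.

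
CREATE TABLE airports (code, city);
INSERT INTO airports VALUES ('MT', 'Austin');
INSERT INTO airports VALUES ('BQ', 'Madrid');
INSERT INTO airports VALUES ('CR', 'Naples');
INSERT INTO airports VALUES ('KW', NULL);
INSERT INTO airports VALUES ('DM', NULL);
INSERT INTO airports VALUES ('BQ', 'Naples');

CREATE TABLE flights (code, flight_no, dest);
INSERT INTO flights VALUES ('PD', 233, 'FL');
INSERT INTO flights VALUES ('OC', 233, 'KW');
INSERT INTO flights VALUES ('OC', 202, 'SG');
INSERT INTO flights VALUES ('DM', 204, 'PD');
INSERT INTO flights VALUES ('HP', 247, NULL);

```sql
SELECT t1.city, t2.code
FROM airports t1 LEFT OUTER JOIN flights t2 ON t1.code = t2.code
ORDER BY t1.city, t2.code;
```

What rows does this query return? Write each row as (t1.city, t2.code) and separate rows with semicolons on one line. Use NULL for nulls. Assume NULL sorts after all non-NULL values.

(Austin, NULL); (Madrid, NULL); (Naples, NULL); (Naples, NULL); (NULL, DM); (NULL, NULL)

LEFT JOIN keeps every row from `airports`; unmatched rows get NULL for `flights`'s columns.
Matching on t1.code = t2.code.
- t1[0] code=MT → no match; kept with NULLs on the t2 side.
- t1[1] code=BQ → no match; kept with NULLs on the t2 side.
- t1[2] code=CR → no match; kept with NULLs on the t2 side.
- t1[3] code=KW → no match; kept with NULLs on the t2 side.
- t1[4] code=DM → 1 match(es) in t2 → 1 row(s).
- t1[5] code=BQ → no match; kept with NULLs on the t2 side.
After projecting and ordering:
t1.city | t2.code
Austin | NULL
Madrid | NULL
Naples | NULL
Naples | NULL
NULL | DM
NULL | NULL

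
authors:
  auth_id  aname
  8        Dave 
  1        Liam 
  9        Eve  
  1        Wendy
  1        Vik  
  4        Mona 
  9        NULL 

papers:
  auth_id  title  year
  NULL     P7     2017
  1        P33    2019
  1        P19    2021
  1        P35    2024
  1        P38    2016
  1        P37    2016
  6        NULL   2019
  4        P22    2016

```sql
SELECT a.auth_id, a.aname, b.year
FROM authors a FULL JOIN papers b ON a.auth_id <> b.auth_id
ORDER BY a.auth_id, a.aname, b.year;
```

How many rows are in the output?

FULL OUTER JOIN keeps every row from both sides; unmatched rows get NULL for the other side's columns.
Matching on a.auth_id <> b.auth_id. A NULL in a compared column never satisfies the condition.
- a row (auth_id=8): matches 7 b row(s) → 7 output row(s).
- a row (auth_id=1): matches 2 b row(s) → 2 output row(s).
- a row (auth_id=9): matches 7 b row(s) → 7 output row(s).
- a row (auth_id=1): matches 2 b row(s) → 2 output row(s).
- a row (auth_id=1): matches 2 b row(s) → 2 output row(s).
- a row (auth_id=4): matches 6 b row(s) → 6 output row(s).
- a row (auth_id=9): matches 7 b row(s) → 7 output row(s).
- 1 row(s) from b found no a partner → padded with NULL.
Total: 33 matched + 1 padded = 34 rows.

34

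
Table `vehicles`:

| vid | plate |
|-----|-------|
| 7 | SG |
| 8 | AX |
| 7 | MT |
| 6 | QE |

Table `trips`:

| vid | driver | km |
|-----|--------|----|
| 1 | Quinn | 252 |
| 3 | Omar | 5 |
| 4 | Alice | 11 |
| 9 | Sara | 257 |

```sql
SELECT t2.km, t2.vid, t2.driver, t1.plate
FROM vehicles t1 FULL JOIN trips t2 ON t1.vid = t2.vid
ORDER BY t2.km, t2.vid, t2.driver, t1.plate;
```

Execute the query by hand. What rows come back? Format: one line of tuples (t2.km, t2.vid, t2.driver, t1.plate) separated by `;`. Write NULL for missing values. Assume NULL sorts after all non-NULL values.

(5, 3, Omar, NULL); (11, 4, Alice, NULL); (252, 1, Quinn, NULL); (257, 9, Sara, NULL); (NULL, NULL, NULL, AX); (NULL, NULL, NULL, MT); (NULL, NULL, NULL, QE); (NULL, NULL, NULL, SG)

FULL OUTER JOIN keeps every row from both sides; unmatched rows get NULL for the other side's columns.
Matching on t1.vid = t2.vid.
- t1[0] vid=7 → no match; kept with NULLs on the t2 side.
- t1[1] vid=8 → no match; kept with NULLs on the t2 side.
- t1[2] vid=7 → no match; kept with NULLs on the t2 side.
- t1[3] vid=6 → no match; kept with NULLs on the t2 side.
- plus 4 unmatched t2 row(s), each kept with NULL t1 columns.
After projecting and ordering:
t2.km | t2.vid | t2.driver | t1.plate
5 | 3 | Omar | NULL
11 | 4 | Alice | NULL
252 | 1 | Quinn | NULL
257 | 9 | Sara | NULL
NULL | NULL | NULL | AX
NULL | NULL | NULL | MT
NULL | NULL | NULL | QE
NULL | NULL | NULL | SG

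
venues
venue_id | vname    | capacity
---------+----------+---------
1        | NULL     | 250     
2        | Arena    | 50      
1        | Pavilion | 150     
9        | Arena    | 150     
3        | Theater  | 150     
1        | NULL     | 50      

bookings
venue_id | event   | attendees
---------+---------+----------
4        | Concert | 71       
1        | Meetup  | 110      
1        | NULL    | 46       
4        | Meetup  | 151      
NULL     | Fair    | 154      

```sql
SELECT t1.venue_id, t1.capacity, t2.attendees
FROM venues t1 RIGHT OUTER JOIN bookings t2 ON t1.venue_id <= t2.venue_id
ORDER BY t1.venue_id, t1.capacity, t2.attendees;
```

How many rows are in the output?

RIGHT JOIN keeps every row from `bookings`; unmatched rows get NULL for `venues`'s columns.
Matching on t1.venue_id <= t2.venue_id. A NULL in a compared column never satisfies the condition.
- t1[0] venue_id=1 → 4 match(es) in t2 → 4 row(s).
- t1[1] venue_id=2 → 2 match(es) in t2 → 2 row(s).
- t1[2] venue_id=1 → 4 match(es) in t2 → 4 row(s).
- t1[3] venue_id=9 → no match.
- t1[4] venue_id=3 → 2 match(es) in t2 → 2 row(s).
- t1[5] venue_id=1 → 4 match(es) in t2 → 4 row(s).
- 1 row(s) from t2 found no t1 partner → padded with NULL.
Total: 16 matched + 1 padded = 17 rows.

17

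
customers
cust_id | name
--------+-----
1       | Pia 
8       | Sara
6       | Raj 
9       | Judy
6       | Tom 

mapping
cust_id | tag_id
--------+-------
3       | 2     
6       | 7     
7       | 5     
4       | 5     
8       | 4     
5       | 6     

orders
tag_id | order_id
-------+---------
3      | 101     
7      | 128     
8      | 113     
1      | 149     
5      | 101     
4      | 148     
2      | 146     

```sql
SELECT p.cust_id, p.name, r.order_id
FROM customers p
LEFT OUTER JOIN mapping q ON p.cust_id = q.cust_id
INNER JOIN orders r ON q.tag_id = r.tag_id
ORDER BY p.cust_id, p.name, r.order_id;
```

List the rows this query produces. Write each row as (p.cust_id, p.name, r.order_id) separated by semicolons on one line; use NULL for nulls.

Step 1 — p LEFT JOIN q on cust_id → 5 row(s).
Then INNER JOIN `orders r` on tag_id: keep only rows whose q.tag_id appears in r.

(6, Raj, 128); (6, Tom, 128); (8, Sara, 148)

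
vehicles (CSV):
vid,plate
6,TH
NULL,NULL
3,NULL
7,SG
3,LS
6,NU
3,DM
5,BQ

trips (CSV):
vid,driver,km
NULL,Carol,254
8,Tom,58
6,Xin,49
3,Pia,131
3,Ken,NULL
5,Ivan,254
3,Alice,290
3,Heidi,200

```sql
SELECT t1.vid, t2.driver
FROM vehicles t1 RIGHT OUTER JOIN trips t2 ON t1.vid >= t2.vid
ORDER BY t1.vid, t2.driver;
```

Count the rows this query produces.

RIGHT JOIN keeps every row from `trips`; unmatched rows get NULL for `vehicles`'s columns.
Matching on t1.vid >= t2.vid. A NULL in a compared column never satisfies the condition.
Matched pairs: 35; unmatched t2 rows kept: 2.
Total: 35 matched + 2 padded = 37 rows.

37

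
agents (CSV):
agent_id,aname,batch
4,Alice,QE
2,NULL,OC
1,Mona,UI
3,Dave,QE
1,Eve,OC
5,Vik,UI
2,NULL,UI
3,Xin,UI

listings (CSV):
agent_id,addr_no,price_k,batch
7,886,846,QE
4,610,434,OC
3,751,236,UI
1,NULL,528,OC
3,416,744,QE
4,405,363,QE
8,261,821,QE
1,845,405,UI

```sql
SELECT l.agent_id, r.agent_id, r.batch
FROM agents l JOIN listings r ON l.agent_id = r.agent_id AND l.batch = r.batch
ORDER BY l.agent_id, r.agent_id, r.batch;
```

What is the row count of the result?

5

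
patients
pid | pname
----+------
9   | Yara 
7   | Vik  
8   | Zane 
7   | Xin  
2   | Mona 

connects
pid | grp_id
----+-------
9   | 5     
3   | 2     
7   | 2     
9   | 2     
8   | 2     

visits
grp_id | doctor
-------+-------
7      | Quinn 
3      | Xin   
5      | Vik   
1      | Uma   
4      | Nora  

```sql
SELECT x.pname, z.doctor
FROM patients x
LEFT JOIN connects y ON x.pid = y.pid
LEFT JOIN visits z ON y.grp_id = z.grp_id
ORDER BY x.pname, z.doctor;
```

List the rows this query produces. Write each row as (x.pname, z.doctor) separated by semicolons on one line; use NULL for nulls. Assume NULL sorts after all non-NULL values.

(Mona, NULL); (Vik, NULL); (Xin, NULL); (Yara, Vik); (Yara, NULL); (Zane, NULL)

Step 1 — x LEFT JOIN y on pid → 6 row(s).
Then LEFT JOIN `visits z` on grp_id: each of those 6 rows is kept; rows whose y.grp_id has no match in z get NULL for z's columns.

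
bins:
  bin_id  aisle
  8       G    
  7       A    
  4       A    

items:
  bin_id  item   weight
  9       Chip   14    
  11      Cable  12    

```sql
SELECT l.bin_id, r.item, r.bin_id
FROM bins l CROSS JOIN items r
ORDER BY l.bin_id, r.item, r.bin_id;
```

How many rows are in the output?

CROSS JOIN pairs every row of `bins` with every row of `items`: 3 × 2 = 6 rows.

6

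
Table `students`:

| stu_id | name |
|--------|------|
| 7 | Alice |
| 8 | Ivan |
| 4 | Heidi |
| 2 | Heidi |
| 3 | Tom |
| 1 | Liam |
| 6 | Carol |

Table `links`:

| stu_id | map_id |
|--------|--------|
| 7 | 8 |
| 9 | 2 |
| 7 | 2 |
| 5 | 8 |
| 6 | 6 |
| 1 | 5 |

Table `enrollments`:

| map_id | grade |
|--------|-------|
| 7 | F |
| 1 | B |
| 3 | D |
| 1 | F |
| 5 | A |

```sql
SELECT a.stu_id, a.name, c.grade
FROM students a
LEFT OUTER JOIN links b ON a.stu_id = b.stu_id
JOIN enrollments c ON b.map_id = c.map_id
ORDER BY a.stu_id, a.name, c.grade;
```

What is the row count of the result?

Evaluate left to right. First `students a LEFT JOIN links b` on stu_id: 8 row(s).
Then INNER JOIN `enrollments c` on map_id: keep only rows whose b.map_id appears in c.
Result: 1 row(s).

1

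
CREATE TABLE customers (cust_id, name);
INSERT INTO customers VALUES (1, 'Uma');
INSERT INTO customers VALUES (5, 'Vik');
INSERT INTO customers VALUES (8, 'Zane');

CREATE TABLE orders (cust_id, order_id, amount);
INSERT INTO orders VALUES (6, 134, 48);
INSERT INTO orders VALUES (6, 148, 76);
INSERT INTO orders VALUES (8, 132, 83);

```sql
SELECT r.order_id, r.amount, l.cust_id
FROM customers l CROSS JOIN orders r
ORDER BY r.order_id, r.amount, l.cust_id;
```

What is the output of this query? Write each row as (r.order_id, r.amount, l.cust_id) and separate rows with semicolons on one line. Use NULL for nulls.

(132, 83, 1); (132, 83, 5); (132, 83, 8); (134, 48, 1); (134, 48, 5); (134, 48, 8); (148, 76, 1); (148, 76, 5); (148, 76, 8)

CROSS JOIN pairs every row of `customers` with every row of `orders`: 3 × 3 = 9 rows.
After projecting and ordering:
r.order_id | r.amount | l.cust_id
132 | 83 | 1
132 | 83 | 5
132 | 83 | 8
134 | 48 | 1
134 | 48 | 5
134 | 48 | 8
148 | 76 | 1
148 | 76 | 5
148 | 76 | 8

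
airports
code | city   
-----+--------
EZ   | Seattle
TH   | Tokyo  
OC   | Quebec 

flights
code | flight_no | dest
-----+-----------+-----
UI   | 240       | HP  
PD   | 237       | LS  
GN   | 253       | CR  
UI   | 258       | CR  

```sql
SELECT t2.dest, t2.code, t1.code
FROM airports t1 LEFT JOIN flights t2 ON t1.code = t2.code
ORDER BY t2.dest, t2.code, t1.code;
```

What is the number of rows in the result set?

3

LEFT JOIN keeps every row from `airports`; unmatched rows get NULL for `flights`'s columns.
Matching on t1.code = t2.code.
Matched pairs: 0; unmatched t1 rows kept: 3.
Total: 0 matched + 3 padded = 3 rows.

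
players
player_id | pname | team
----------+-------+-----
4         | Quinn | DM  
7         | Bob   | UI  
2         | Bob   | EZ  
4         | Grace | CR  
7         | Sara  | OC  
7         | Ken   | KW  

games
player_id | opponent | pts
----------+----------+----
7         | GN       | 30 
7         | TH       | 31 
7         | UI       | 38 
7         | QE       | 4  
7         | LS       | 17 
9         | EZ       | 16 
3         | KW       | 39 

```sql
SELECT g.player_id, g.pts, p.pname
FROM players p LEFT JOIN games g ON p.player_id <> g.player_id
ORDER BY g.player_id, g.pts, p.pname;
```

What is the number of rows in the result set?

LEFT JOIN keeps every row from `players`; unmatched rows get NULL for `games`'s columns.
Matching on p.player_id <> g.player_id.
- player_id=4: 7 matching g row(s), so 7 row(s) emitted.
- player_id=7: 2 matching g row(s), so 2 row(s) emitted.
- player_id=2: 7 matching g row(s), so 7 row(s) emitted.
- player_id=4: 7 matching g row(s), so 7 row(s) emitted.
- player_id=7: 2 matching g row(s), so 2 row(s) emitted.
- player_id=7: 2 matching g row(s), so 2 row(s) emitted.
Total: 27 rows.

27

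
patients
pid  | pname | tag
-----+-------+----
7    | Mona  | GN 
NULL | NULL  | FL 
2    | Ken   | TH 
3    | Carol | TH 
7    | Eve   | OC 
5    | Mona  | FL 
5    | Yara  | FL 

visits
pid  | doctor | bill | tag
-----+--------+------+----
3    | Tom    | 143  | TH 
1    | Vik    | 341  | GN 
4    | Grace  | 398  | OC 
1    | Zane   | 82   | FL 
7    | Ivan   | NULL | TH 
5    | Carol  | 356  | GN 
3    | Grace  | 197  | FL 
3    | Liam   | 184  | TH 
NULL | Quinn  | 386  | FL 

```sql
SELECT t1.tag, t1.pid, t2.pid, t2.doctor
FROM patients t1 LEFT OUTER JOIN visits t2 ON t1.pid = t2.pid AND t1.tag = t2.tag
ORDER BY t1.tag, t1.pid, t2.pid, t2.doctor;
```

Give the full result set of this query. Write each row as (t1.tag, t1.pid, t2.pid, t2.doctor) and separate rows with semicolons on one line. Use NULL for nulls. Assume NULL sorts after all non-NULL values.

(FL, 5, NULL, NULL); (FL, 5, NULL, NULL); (FL, NULL, NULL, NULL); (GN, 7, NULL, NULL); (OC, 7, NULL, NULL); (TH, 2, NULL, NULL); (TH, 3, 3, Liam); (TH, 3, 3, Tom)

LEFT JOIN keeps every row from `patients`; unmatched rows get NULL for `visits`'s columns.
Matching on t1.pid = t2.pid AND t1.tag = t2.tag. A NULL in a compared column never satisfies the condition.
Matched pairs: 2; unmatched t1 rows kept: 6.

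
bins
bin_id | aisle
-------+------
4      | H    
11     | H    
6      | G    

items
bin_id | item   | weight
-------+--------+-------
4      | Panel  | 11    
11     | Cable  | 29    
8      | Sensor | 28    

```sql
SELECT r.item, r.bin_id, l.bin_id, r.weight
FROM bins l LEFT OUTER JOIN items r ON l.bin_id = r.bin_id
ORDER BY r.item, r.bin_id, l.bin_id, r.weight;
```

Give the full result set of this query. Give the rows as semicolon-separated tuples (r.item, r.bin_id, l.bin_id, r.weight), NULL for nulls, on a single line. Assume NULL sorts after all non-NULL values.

LEFT JOIN keeps every row from `bins`; unmatched rows get NULL for `items`'s columns.
Matching on l.bin_id = r.bin_id.
- l row (bin_id=4): matches 1 r row(s) → 1 output row(s).
- l row (bin_id=11): matches 1 r row(s) → 1 output row(s).
- l row (bin_id=6): no match → kept, r columns NULL.
After projecting and ordering:
r.item | r.bin_id | l.bin_id | r.weight
Cable | 11 | 11 | 29
Panel | 4 | 4 | 11
NULL | NULL | 6 | NULL

(Cable, 11, 11, 29); (Panel, 4, 4, 11); (NULL, NULL, 6, NULL)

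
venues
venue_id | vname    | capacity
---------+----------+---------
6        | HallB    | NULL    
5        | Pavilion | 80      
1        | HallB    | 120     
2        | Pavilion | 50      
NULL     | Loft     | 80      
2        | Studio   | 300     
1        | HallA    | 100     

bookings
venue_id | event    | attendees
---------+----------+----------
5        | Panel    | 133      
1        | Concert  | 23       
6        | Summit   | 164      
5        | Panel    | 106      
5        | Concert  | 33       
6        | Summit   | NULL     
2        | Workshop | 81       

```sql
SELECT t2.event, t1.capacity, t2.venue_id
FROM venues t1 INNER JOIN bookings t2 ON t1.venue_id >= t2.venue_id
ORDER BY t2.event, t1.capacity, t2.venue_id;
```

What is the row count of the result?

18

INNER JOIN keeps only pairs where the ON condition holds.
Matching on t1.venue_id >= t2.venue_id. A NULL in a compared column never satisfies the condition.
- t1 (venue_id=6) pairs with 7 row(s) of t2.
- t1 (venue_id=5) pairs with 5 row(s) of t2.
- t1 (venue_id=1) pairs with 1 row(s) of t2.
- t1 (venue_id=2) pairs with 2 row(s) of t2.
- t1 (venue_id=NULL) has no partner → excluded.
- t1 (venue_id=2) pairs with 2 row(s) of t2.
- t1 (venue_id=1) pairs with 1 row(s) of t2.
Total: 18 rows.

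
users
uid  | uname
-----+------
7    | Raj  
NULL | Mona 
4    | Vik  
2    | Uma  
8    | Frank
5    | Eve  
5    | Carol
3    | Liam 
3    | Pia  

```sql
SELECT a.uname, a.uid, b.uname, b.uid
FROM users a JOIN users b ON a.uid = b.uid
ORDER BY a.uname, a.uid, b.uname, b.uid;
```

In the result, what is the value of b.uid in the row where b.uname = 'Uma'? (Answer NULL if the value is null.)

INNER JOIN keeps only pairs where the ON condition holds.
Matching on a.uid = b.uid. A NULL in a compared column never satisfies the condition.
- uid=7: 1 matching b row(s), so 1 row(s) emitted.
- uid=NULL: no matching b row, dropped.
- uid=4: 1 matching b row(s), so 1 row(s) emitted.
- uid=2: 1 matching b row(s), so 1 row(s) emitted.
- uid=8: 1 matching b row(s), so 1 row(s) emitted.
- uid=5: 2 matching b row(s), so 2 row(s) emitted.
- uid=5: 2 matching b row(s), so 2 row(s) emitted.
- uid=3: 2 matching b row(s), so 2 row(s) emitted.
- uid=3: 2 matching b row(s), so 2 row(s) emitted.

2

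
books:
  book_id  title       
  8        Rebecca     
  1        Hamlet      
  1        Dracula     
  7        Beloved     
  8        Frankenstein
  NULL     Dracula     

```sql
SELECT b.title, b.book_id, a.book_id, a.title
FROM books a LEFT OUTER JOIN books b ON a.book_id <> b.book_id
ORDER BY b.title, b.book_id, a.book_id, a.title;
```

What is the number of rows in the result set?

LEFT JOIN keeps every row from `books a`; unmatched rows get NULL for `books b`'s columns.
Matching on a.book_id <> b.book_id. A NULL in a compared column never satisfies the condition.
Matched pairs: 16; unmatched a rows kept: 1.
Total: 16 matched + 1 padded = 17 rows.

17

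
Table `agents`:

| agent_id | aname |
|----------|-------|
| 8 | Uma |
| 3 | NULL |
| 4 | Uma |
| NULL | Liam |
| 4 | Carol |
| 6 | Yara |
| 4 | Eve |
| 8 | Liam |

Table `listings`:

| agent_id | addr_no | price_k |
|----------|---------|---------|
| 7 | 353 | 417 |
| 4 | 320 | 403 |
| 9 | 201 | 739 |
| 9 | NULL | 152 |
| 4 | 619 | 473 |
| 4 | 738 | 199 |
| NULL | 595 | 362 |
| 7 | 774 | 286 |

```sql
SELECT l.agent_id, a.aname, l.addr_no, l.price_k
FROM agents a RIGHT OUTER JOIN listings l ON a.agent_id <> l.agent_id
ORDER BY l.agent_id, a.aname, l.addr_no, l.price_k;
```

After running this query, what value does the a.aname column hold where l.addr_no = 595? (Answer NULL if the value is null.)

RIGHT JOIN keeps every row from `listings`; unmatched rows get NULL for `agents`'s columns.
Matching on a.agent_id <> l.agent_id. A NULL in a compared column never satisfies the condition.
Matched pairs: 40; unmatched l rows kept: 1.

NULL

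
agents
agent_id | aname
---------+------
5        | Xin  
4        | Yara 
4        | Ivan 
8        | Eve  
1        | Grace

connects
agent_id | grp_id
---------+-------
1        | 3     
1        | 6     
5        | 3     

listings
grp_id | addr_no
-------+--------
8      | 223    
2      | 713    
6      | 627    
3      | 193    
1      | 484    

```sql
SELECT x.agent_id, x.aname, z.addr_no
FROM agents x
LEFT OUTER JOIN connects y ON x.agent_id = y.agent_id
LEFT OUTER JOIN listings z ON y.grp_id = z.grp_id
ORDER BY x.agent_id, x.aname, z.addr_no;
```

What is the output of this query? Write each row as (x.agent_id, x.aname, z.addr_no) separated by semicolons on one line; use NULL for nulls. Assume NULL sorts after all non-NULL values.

Joins associate left-to-right: agents LEFT JOIN connects on agent_id gives 6 intermediate row(s).
Then LEFT JOIN `listings z` on grp_id: each of those 6 rows is kept; rows whose y.grp_id has no match in z get NULL for z's columns.

(1, Grace, 193); (1, Grace, 627); (4, Ivan, NULL); (4, Yara, NULL); (5, Xin, 193); (8, Eve, NULL)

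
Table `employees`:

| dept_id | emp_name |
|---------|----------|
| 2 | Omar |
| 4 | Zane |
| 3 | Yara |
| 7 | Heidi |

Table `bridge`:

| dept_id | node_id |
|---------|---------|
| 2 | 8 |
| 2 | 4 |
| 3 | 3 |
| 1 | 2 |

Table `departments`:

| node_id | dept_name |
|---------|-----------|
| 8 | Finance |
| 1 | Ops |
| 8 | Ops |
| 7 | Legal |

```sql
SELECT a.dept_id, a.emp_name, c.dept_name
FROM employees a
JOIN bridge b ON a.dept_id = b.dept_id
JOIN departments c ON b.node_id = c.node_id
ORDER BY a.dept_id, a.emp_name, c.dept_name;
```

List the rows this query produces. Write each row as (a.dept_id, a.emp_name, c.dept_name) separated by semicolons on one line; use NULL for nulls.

Step 1 — a INNER JOIN b on dept_id → 3 row(s).
Then INNER JOIN `departments c` on node_id: keep only rows whose b.node_id appears in c.

(2, Omar, Finance); (2, Omar, Ops)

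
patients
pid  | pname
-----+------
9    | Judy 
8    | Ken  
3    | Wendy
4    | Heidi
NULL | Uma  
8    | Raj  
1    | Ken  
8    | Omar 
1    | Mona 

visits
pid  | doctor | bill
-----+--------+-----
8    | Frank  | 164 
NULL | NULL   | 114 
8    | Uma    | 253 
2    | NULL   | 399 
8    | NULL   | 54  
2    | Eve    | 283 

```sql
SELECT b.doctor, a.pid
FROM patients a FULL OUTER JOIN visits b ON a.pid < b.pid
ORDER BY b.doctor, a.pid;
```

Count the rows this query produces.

22

FULL OUTER JOIN keeps every row from both sides; unmatched rows get NULL for the other side's columns.
Matching on a.pid < b.pid. A NULL in a compared column never satisfies the condition.
Matched pairs: 16; unmatched a rows kept: 5; unmatched b rows kept: 1.
Total: 16 matched + 6 padded = 22 rows.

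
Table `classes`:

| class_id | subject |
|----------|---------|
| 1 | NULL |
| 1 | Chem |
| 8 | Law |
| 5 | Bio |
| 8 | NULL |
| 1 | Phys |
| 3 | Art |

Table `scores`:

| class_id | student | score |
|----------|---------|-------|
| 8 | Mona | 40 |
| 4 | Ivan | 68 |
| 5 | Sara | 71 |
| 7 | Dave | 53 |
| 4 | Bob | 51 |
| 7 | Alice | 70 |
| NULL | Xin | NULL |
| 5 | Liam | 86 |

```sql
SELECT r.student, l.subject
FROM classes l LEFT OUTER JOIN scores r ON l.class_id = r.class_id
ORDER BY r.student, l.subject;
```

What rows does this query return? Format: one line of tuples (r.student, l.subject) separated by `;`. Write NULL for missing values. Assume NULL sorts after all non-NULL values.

LEFT JOIN keeps every row from `classes`; unmatched rows get NULL for `scores`'s columns.
Matching on l.class_id = r.class_id. A NULL in a compared column never satisfies the condition.
Matched pairs: 4; unmatched l rows kept: 4.

(Liam, Bio); (Mona, Law); (Mona, NULL); (Sara, Bio); (NULL, Art); (NULL, Chem); (NULL, Phys); (NULL, NULL)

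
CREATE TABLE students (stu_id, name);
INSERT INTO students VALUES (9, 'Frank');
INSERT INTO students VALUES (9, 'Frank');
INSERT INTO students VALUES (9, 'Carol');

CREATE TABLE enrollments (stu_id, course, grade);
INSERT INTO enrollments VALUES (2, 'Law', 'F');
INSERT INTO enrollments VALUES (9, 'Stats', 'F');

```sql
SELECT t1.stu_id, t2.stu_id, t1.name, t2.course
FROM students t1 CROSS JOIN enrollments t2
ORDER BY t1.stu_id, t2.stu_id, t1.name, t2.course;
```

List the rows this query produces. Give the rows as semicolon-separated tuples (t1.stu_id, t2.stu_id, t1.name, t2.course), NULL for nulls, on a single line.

(9, 2, Carol, Law); (9, 2, Frank, Law); (9, 2, Frank, Law); (9, 9, Carol, Stats); (9, 9, Frank, Stats); (9, 9, Frank, Stats)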